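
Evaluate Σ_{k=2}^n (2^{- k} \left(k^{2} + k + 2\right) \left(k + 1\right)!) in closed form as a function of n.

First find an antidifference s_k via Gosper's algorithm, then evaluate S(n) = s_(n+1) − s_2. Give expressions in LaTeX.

S(n) = -6 + 2^{- n} n \left(n + 2\right)! + 2^{- n} \left(n + 2\right)!

Step 1: r(k) = (k + 2)*(k + (k + 1)**2 + 3)/(2*(k**2 + k + 2)).
Factor: A=k/2 + 1; B=1; C=k**2 + k + 2.
Key eq: (k/2 + 1)·f(k+1) = (1)·f(k) + (k**2 + k + 2).
deg f ≤ 1 (via 1,0,2).
Solving with deg f ≤ 1: f(k) = 2*k.
Then R = B(k−1)f/C = 2*k/(k**2 + k + 2), so s_k = R(k)·t_k = 2**(1 - k)*k*factorial(k + 1).
Verify: (k**2 + k + 2)*factorial(k + 1)/2**k matches t_k.
Telescope: S(n) = s_(n+1) − s_(2) = (n + 1)*factorial(n + 2)/2**n − (6) = -6 + n*factorial(n + 2)/2**n + factorial(n + 2)/2**n.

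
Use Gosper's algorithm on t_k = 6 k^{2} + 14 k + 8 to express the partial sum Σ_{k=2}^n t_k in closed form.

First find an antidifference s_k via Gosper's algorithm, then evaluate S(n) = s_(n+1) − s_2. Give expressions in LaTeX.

The ratio is (3*k**2 + 13*k + 14)/(3*k**2 + 7*k + 4).
Factor: A=1; B=1; C=k**2 + 7*k/3 + 4/3.
Need (1)·f(k+1) − (1)·f(k) = k**2 + 7*k/3 + 4/3.
From deg A=0, deg B=0, deg C=2: d=3.
Coefficient equations give f(k) = k*(k + 1)**2/3.
Then R = B(k−1)f/C = k*(k + 1)/(3*k + 4), so s_k = R(k)·t_k = 2*k*(k**2 + 2*k + 1).
Δs = 6*k**2 + 14*k + 8, as required.
s_(n+1) = 2*n**3 + 10*n**2 + 16*n + 8 and s_(2) = 36, so S(n) = 2*n**3 + 10*n**2 + 16*n - 28.

S(n) = 2 n^{3} + 10 n^{2} + 16 n - 28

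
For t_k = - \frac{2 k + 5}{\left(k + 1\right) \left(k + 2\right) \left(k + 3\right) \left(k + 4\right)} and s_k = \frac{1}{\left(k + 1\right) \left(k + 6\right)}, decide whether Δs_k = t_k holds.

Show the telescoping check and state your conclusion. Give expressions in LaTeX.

Invalid: residual \frac{3 \left(3 k^{2} + 23 k + 38\right)}{k^{6} + 23 k^{5} + 207 k^{4} + 925 k^{3} + 2144 k^{2} + 2412 k + 1008} ≠ 0.

s_(k+1) = 1/((k + 2)*(k + 7))
s_(k+1) − s_k = 2*(-k - 4)/(k**4 + 16*k**3 + 83*k**2 + 152*k + 84)
(s_(k+1) − s_k) − t_k = 3*(3*k**2 + 23*k + 38)/(k**6 + 23*k**5 + 207*k**4 + 925*k**3 + 2144*k**2 + 2412*k + 1008)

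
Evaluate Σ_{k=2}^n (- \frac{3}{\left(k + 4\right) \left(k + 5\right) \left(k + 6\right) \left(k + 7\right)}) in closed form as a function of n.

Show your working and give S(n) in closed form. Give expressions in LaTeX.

S(n) = \frac{- n^{3} - 18 n^{2} - 107 n + 126}{336 \left(n^{3} + 18 n^{2} + 107 n + 210\right)}

r(k) = (k + 4)/(k + 8) after simplifying.
So A=k + 4 and B=k + 8, with C=1.
f must satisfy (k + 4)·f(k+1) − (k + 7)·f(k) = 1.
Bound: deg f ≤ 3.
Solving with deg f ≤ 3: f(k) = k*(k**2 + 15*k + 74)/360.
Certificate R = B(k−1)f/C = k*(k + 7)*(k**2 + 15*k + 74)/360 gives s_k = k*(-k**2 - 15*k - 74)/(120*(k + 4)*(k + 5)*(k + 6)).
Δs = -3/(k**4 + 22*k**3 + 179*k**2 + 638*k + 840), as required.
Σ_(k=2)^n t_k = s_(n+1) − s_(2) = ((-n**3 - 18*n**2 - 107*n - 90)/(120*(n**3 + 18*n**2 + 107*n + 210))) − (-3/560), i.e. (-n**3 - 18*n**2 - 107*n + 126)/(336*(n**3 + 18*n**2 + 107*n + 210)).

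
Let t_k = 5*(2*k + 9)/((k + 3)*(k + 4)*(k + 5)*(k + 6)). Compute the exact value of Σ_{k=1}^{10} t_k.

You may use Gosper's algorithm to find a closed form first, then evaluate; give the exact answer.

Σ = 125/672

Step 1: r(k) = (k + 3)*(2*k + 11)/((k + 7)*(2*k + 9)).
So A=k + 3 and B=k + 7, with C=k + 9/2.
Key eq: (k + 3)·f(k+1) = (k + 6)·f(k) + (k + 9/2).
Degrees (1,1,1) ⇒ d ≤ 3.
Match coefficients ⇒ f(k) = k*(k + 4)*(k + 8)/30.
Certificate R = B(k−1)f/C = k*(k + 4)*(k + 6)*(k + 8)/(15*(2*k + 9)) gives s_k = k*(k + 8)/(3*(k**2 + 8*k + 15)).
Check: Δs_k = 5*(2*k + 9)/(k**4 + 18*k**3 + 119*k**2 + 342*k + 360). ✓
Σ_(k=1)^(10) t_k = s_(11) − s_(1) = 209/672 − (1/8) = 125/672.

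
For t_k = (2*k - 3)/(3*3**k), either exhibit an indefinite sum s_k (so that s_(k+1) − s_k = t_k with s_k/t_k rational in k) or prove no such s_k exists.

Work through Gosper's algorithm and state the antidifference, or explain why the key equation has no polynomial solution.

Ratio r(k) = (2*k - 1)/(3*(2*k - 3)).
Take A(k)=1/3, B(k)=1, C(k)=k - 3/2.
Solve (1/3)·f(k+1) − (1)·f(k) = k - 3/2.
deg f ≤ 1 (via 0,0,1).
Solve for f: f(k) = -3*(k - 1)/2 (degree 1 ≤ 1).
Get s_k = R·t_k = (1 - k)/3**k with R(k) = B(k−1)f(k)/C(k) = -3*(k - 1)/(2*k - 3).
s_(k+1) − s_k = (2*k - 3)/(3*3**k) = t_k.

s_k = (1 - k)/3**k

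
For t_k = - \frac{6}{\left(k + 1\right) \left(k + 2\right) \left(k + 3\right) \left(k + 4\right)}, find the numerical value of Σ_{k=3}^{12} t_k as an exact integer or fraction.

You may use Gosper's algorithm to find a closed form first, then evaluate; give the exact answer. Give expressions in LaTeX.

Ratio r(k) = (k + 1)/(k + 5).
A = k + 1, B = k + 5, C = 1.
Need (k + 1)·f(k+1) − (k + 4)·f(k) = 1.
Degrees (1,1,0) ⇒ d ≤ 3.
Solve for f: f(k) = k*(k**2 + 6*k + 11)/18 (degree 3 ≤ 3).
Then R = B(k−1)f/C = k*(k + 4)*(k**2 + 6*k + 11)/18, so s_k = R(k)·t_k = k*(-k**2 - 6*k - 11)/(3*(k + 1)*(k + 2)*(k + 3)).
Check: Δs_k = -6/(k**4 + 10*k**3 + 35*k**2 + 50*k + 24). ✓
Evaluate s at k=13 and k=3: -559/1680 and -19/60; difference -9/560.

Σ = -9/560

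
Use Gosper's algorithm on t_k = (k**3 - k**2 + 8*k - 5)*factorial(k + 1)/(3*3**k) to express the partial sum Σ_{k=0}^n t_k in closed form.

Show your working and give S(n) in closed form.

S(n) = -3 + n**2*factorial(n + 2)/(3*3**n) + 2*factorial(n + 2)/(3*3**n)

t_(k+1)/t_k = (k + 2)*(8*k + (k + 1)**3 - (k + 1)**2 + 3)/(3*(k**3 - k**2 + 8*k - 5)).
Gosper form: A/B · C(k+1)/C(k) with A=k/3 + 2/3, B=1, C=k**3 - k**2 + 8*k - 5.
Key eq: (k/3 + 2/3)·f(k+1) = (1)·f(k) + (k**3 - k**2 + 8*k - 5).
Degrees (1,0,3) ⇒ d ≤ 2.
Solve for f: f(k) = 3*(k**2 - 2*k + 3) (degree 2 ≤ 2).
Get s_k = R·t_k = (k**2 - 2*k + 3)*factorial(k + 1)/3**k with R(k) = B(k−1)f(k)/C(k) = 3*(k**2 - 2*k + 3)/(k**3 - k**2 + 8*k - 5).
Check: Δs_k = (k**3 - k**2 + 8*k - 5)*factorial(k + 1)/(3*3**k). ✓
Evaluate: s_(n+1) = 3**(-n - 1)*(n**2 + 2)*factorial(n + 2); subtract s_(0) = 3 ⇒ S(n) = -3 + n**2*factorial(n + 2)/(3*3**n) + 2*factorial(n + 2)/(3*3**n).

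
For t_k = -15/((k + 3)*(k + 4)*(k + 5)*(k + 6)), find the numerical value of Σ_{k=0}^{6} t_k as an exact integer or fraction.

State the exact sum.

t_(k+1)/t_k = (k + 3)/(k + 7).
Gosper form: A/B · C(k+1)/C(k) with A=k + 3, B=k + 7, C=1.
Solve (k + 3)·f(k+1) − (k + 6)·f(k) = 1.
Degrees (1,1,0) ⇒ d ≤ 3.
Solving with deg f ≤ 3: f(k) = k*(k**2 + 12*k + 47)/180.
Certificate R = B(k−1)f/C = k*(k + 6)*(k**2 + 12*k + 47)/180 gives s_k = k*(-k**2 - 12*k - 47)/(12*(k + 3)*(k + 4)*(k + 5)).
Check: Δs_k = -15/(k**4 + 18*k**3 + 119*k**2 + 342*k + 360). ✓
Σ_(k=0)^(6) t_k = s_(7) − s_(0) = -7/88 − (0) = -7/88.

Σ = -7/88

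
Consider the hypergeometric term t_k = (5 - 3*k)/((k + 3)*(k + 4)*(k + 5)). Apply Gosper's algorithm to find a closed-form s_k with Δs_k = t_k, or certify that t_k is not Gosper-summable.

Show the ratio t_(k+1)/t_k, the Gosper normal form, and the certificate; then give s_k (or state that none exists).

s_k = k*(11 - k)/(6*(k + 3)*(k + 4))

r(k) = (k + 3)*(3*k - 2)/((k + 6)*(3*k - 5)) after simplifying.
A = k + 3, B = k + 6, C = k - 5/3.
f must satisfy (k + 3)·f(k+1) − (k + 5)·f(k) = k - 5/3.
Bound: deg f ≤ 2.
Match coefficients ⇒ f(k) = k*(k - 11)/18.
Get s_k = R·t_k = k*(11 - k)/(6*(k + 3)*(k + 4)) with R(k) = B(k−1)f(k)/C(k) = k*(k - 11)*(k + 5)/(6*(3*k - 5)).
s_(k+1) − s_k = (5 - 3*k)/(k**3 + 12*k**2 + 47*k + 60) = t_k.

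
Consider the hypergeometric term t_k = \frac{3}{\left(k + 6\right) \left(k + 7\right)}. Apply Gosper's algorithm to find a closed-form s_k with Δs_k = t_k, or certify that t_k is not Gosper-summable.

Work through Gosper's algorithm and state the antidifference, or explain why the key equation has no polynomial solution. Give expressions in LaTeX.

s_k = \frac{k}{2 \left(k + 6\right)}

The ratio is (k + 6)/(k + 8).
A = k + 6, B = k + 8, C = 1.
Set up (k + 6)·f(k+1) − (k + 7)·f(k) − (1) = 0.
Degrees (1,1,0) ⇒ d ≤ 1.
Solve for f: f(k) = k/6 (degree 1 ≤ 1).
Get s_k = R·t_k = k/(2*(k + 6)) with R(k) = B(k−1)f(k)/C(k) = k*(k + 7)/6.
Check: Δs_k = 3/(k**2 + 13*k + 42). ✓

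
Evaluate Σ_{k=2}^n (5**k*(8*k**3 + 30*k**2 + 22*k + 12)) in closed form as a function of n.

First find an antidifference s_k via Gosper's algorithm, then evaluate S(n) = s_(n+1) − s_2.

t_(k+1)/t_k = 5*(4*k**3 + 27*k**2 + 53*k + 36)/(4*k**3 + 15*k**2 + 11*k + 6).
Take A(k)=5, B(k)=1, C(k)=k**3 + 15*k**2/4 + 11*k/4 + 3/2.
Key eq: (5)·f(k+1) = (1)·f(k) + (k**3 + 15*k**2/4 + 11*k/4 + 3/2).
From deg A=0, deg B=0, deg C=3: d=3.
A polynomial solution: f(k) = (2*k**3 - 2*k + 3)/8.
Then R = B(k−1)f/C = (2*k**3 - 2*k + 3)/(2*(k + 3)*(4*k**2 + 3*k + 2)), so s_k = R(k)·t_k = 5**k*(2*k**3 - 2*k + 3).
Verify: 2*5**k*(-k**3 - 4*k + 5*(k + 1)**3 + 1) matches t_k.
Σ_(k=2)^n t_k = s_(n+1) − s_(2) = (5**(n + 1)*(2*n**3 + 6*n**2 + 4*n + 3)) − (375), i.e. 10*5**n*n**3 + 30*5**n*n**2 + 20*5**n*n + 15*5**n - 375.

S(n) = 10*5**n*n**3 + 30*5**n*n**2 + 20*5**n*n + 15*5**n - 375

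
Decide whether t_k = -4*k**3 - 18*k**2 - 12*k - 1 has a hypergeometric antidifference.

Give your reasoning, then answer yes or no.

r(k) = (4*k**3 + 30*k**2 + 60*k + 35)/(4*k**3 + 18*k**2 + 12*k + 1) after simplifying.
Take A(k)=1, B(k)=1, C(k)=k**3 + 9*k**2/2 + 3*k + 1/4.
Solve (1)·f(k+1) − (1)·f(k) = k**3 + 9*k**2/2 + 3*k + 1/4.
From deg A=0, deg B=0, deg C=3: d=4.
Coefficient equations give f(k) = k*(k**3 + 4*k**2 - 2*k - 2)/4.
R(k) = B(k−1)·f(k)/C(k) = k*(k**3 + 4*k**2 - 2*k - 2)/(4*k**3 + 18*k**2 + 12*k + 1); s_k = R·t_k = k*(-k**3 - 4*k**2 + 2*k + 2).
Verify: -4*k**3 - 18*k**2 - 12*k - 1 matches t_k.

Yes. s_k = k*(-k**3 - 4*k**2 + 2*k + 2).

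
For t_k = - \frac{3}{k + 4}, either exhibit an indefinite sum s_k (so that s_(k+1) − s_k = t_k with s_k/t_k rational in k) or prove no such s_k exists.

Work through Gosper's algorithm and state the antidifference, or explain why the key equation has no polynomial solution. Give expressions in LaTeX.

no hypergeometric antidifference exists

r(k) = (k + 4)/(k + 5) after simplifying.
Gosper form: A/B · C(k+1)/C(k) with A=k + 4, B=k + 5, C=1.
f must satisfy (k + 4)·f(k+1) − (k + 4)·f(k) = 1.
Degrees (1,1,0) ⇒ d ≤ 0.
f = c0 ⇒ A·f(k+1) − B(k−1)·f(k) − C = -1. The system {-1 = 0} is inconsistent; no antidifference.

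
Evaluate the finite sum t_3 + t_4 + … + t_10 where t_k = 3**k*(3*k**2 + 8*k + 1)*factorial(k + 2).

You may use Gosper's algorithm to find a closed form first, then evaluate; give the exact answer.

Σ = 11030980536569520

Compute t_(k+1)/t_k: get 3*(3*k**3 + 23*k**2 + 54*k + 36)/(3*k**2 + 8*k + 1).
Gosper form: A/B · C(k+1)/C(k) with A=3*k + 9, B=1, C=k**2 + 8*k/3 + 1/3.
Need (3*k + 9)·f(k+1) − (1)·f(k) = k**2 + 8*k/3 + 1/3.
From deg A=1, deg B=0, deg C=2: d=1.
Match coefficients ⇒ f(k) = (k - 1)/3.
R(k) = B(k−1)·f(k)/C(k) = (k - 1)/(3*k**2 + 8*k + 1); s_k = R·t_k = 3**k*(k - 1)*factorial(k + 2).
Check: Δs_k = 3**k*(3*k**2 + 8*k + 1)*factorial(k + 2). ✓
Σ_(k=3)^(10) t_k = s_(11) − s_(3) = 11030980536576000 − (6480) = 11030980536569520.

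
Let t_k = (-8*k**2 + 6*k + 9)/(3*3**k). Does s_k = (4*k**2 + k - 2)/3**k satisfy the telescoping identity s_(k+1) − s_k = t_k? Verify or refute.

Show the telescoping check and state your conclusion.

s_(k+1) = (k + 4*(k + 1)**2 - 1)/(3*3**k)
s_(k+1) − s_k = (-8*k**2 + 6*k + 9)/(3*3**k)
(s_(k+1) − s_k) − t_k = 0

valid (s_(k+1) − s_k reduces to t_k)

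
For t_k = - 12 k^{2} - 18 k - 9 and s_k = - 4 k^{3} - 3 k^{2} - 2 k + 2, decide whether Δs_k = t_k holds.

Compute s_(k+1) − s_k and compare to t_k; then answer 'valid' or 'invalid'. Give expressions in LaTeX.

s_(k+1) = -4*k**3 - 15*k**2 - 20*k - 7
s_(k+1) − s_k = -12*k**2 - 18*k - 9
(s_(k+1) − s_k) − t_k = 0

Valid — Δs_k = t_k.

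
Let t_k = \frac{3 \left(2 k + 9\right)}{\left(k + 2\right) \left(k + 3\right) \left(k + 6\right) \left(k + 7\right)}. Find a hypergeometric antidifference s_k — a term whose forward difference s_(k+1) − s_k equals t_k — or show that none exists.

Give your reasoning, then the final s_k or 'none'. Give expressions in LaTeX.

Ratio r(k) = (k + 2)*(k + 6)*(2*k + 11)/((k + 4)*(k + 8)*(2*k + 9)).
Normal form (A,B,C) = (k + 2, k + 8, k**3 + 27*k**2/2 + 121*k/2 + 90).
Key eq: (k + 2)·f(k+1) = (k + 7)·f(k) + (k**3 + 27*k**2/2 + 121*k/2 + 90).
d = 5 from the (1,1,3) case.
Match coefficients ⇒ f(k) = k*(k + 3)*(k + 4)*(k + 5)*(k + 8)/24.
So s_k = (B(k−1)f/C)·t_k = (k*(k + 3)*(k + 7)*(k + 8)/(12*(2*k + 9)))·t_k = k*(k + 8)/(4*(k**2 + 8*k + 12)).
s_(k+1) − s_k = 3*(2*k + 9)/(k**4 + 18*k**3 + 113*k**2 + 288*k + 252) = t_k.

s_k = \frac{k \left(k + 8\right)}{4 \left(k^{2} + 8 k + 12\right)}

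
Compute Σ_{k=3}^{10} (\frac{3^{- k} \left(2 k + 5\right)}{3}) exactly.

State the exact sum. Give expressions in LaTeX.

Ratio r(k) = (2*k + 7)/(3*(2*k + 5)).
Gosper form: A/B · C(k+1)/C(k) with A=1/3, B=1, C=k + 5/2.
f must satisfy (1/3)·f(k+1) − (1)·f(k) = k + 5/2.
Bound: deg f ≤ 1.
Solve for f: f(k) = -3*(k + 3)/2 (degree 1 ≤ 1).
Certificate R = B(k−1)f/C = -3*(k + 3)/(2*k + 5) gives s_k = (-k - 3)/3**k.
Check: Δs_k = (2*k + 5)/(3*3**k). ✓
Sum = s_(11) − s_(3); s_(11) = -14/177147, s_(3) = -2/9 ⇒ 39352/177147.

Σ = 39352/177147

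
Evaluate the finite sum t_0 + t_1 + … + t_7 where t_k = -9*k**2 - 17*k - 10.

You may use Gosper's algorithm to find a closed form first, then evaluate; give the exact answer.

t_(k+1)/t_k = (9*k**2 + 35*k + 36)/(9*k**2 + 17*k + 10).
So A=1 and B=1, with C=k**2 + 17*k/9 + 10/9.
Solve (1)·f(k+1) − (1)·f(k) = k**2 + 17*k/9 + 10/9.
deg f ≤ 3 (via 0,0,2).
Coefficient equations give f(k) = k*(3*k**2 + 4*k + 3)/9.
So s_k = (B(k−1)f/C)·t_k = (k*(3*k**2 + 4*k + 3)/(9*k**2 + 17*k + 10))·t_k = k*(-3*k**2 - 4*k - 3).
s_(k+1) − s_k = -9*k**2 - 17*k - 10 = t_k.
Σ_(k=0)^(7) t_k = s_(8) − s_(0) = -1816 − (0) = -1816.

Σ = -1816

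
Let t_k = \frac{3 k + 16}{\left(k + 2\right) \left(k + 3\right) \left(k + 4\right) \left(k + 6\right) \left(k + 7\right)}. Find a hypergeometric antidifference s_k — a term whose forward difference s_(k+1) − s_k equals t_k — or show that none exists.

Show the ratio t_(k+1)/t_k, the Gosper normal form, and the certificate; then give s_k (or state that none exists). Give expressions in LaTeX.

s_k = \frac{k \left(k^{2} + 11 k + 36\right)}{36 \left(k^{3} + 11 k^{2} + 36 k + 36\right)}

Ratio r(k) = (k + 2)*(k + 6)*(3*k + 19)/((k + 5)*(k + 8)*(3*k + 16)).
So A=k + 2 and B=k + 8, with C=k**2 + 31*k/3 + 80/3.
Need (k + 2)·f(k+1) − (k + 7)·f(k) = k**2 + 31*k/3 + 80/3.
Bound: deg f ≤ 5.
Match coefficients ⇒ f(k) = k*(k + 4)*(k + 5)*(k**2 + 11*k + 36)/108.
Get s_k = R·t_k = k*(k**2 + 11*k + 36)/(36*(k**3 + 11*k**2 + 36*k + 36)) with R(k) = B(k−1)f(k)/C(k) = k*(k + 4)*(k + 7)*(k**2 + 11*k + 36)/(36*(3*k + 16)).
Δs = (3*k + 16)/(k**5 + 22*k**4 + 185*k**3 + 740*k**2 + 1404*k + 1008), as required.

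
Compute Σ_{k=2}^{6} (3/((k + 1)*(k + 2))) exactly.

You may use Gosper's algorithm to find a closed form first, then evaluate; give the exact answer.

t_(k+1)/t_k = (k + 1)/(k + 3).
Take A(k)=k + 1, B(k)=k + 3, C(k)=1.
f must satisfy (k + 1)·f(k+1) − (k + 2)·f(k) = 1.
deg f ≤ 1 (via 1,1,0).
Coefficient equations give f(k) = k.
Then R = B(k−1)f/C = k*(k + 2), so s_k = R(k)·t_k = 3*k/(k + 1).
Verify: 3/(k**2 + 3*k + 2) matches t_k.
Telescoping: Σ = s_(7) − s_(2) = 21/8 − (2) = 5/8.

Σ = 5/8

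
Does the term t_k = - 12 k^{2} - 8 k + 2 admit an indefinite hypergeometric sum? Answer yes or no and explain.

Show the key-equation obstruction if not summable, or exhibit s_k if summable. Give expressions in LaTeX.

Yes. s_k = 2 k \left(- 2 k^{2} + k + 2\right).

t_(k+1)/t_k = (6*k**2 + 16*k + 9)/(6*k**2 + 4*k - 1).
Take A(k)=1, B(k)=1, C(k)=k**2 + 2*k/3 - 1/6.
Key eq: (1)·f(k+1) = (1)·f(k) + (k**2 + 2*k/3 - 1/6).
d = 3 from the (0,0,2) case.
Match coefficients ⇒ f(k) = k*(2*k**2 - k - 2)/6.
Get s_k = R·t_k = 2*k*(-2*k**2 + k + 2) with R(k) = B(k−1)f(k)/C(k) = k*(2*k**2 - k - 2)/(6*k**2 + 4*k - 1).
Verify: -12*k**2 - 8*k + 2 matches t_k.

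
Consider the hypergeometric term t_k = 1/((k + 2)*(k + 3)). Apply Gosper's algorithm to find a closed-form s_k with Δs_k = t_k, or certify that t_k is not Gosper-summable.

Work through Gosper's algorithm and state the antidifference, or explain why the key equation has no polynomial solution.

Compute t_(k+1)/t_k: get (k + 2)/(k + 4).
Gosper form: A/B · C(k+1)/C(k) with A=k + 2, B=k + 4, C=1.
Key eq: (k + 2)·f(k+1) = (k + 3)·f(k) + (1).
Degrees (1,1,0) ⇒ d ≤ 1.
Solve for f: f(k) = k/2 (degree 1 ≤ 1).
Get s_k = R·t_k = k/(2*(k + 2)) with R(k) = B(k−1)f(k)/C(k) = k*(k + 3)/2.
Check: Δs_k = 1/(k**2 + 5*k + 6). ✓

s_k = k/(2*(k + 2))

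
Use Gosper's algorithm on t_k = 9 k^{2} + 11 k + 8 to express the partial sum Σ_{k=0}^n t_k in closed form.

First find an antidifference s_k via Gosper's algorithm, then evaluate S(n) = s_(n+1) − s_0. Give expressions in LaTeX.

Compute t_(k+1)/t_k: get (9*k**2 + 29*k + 28)/(9*k**2 + 11*k + 8).
Factor: A=1; B=1; C=k**2 + 11*k/9 + 8/9.
Solve (1)·f(k+1) − (1)·f(k) = k**2 + 11*k/9 + 8/9.
From deg A=0, deg B=0, deg C=2: d=3.
Solving with deg f ≤ 3: f(k) = k*(3*k**2 + k + 4)/9.
Certificate R = B(k−1)f/C = k*(3*k**2 + k + 4)/(9*k**2 + 11*k + 8) gives s_k = k*(3*k**2 + k + 4).
Check: Δs_k = 9*k**2 + 11*k + 8. ✓
Σ_(k=0)^n t_k = s_(n+1) − s_(0) = (3*n**3 + 10*n**2 + 15*n + 8) − (0), i.e. 3*n**3 + 10*n**2 + 15*n + 8.

S(n) = 3 n^{3} + 10 n^{2} + 15 n + 8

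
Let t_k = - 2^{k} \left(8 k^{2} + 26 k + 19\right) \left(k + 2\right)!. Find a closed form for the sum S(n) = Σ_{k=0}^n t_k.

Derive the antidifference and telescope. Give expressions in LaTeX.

The ratio is 2*(8*k**3 + 66*k**2 + 179*k + 159)/(8*k**2 + 26*k + 19).
Gosper form: A/B · C(k+1)/C(k) with A=2*k + 6, B=1, C=k**2 + 13*k/4 + 19/8.
Solve (2*k + 6)·f(k+1) − (1)·f(k) = k**2 + 13*k/4 + 19/8.
d = 1 from the (1,0,2) case.
Coefficient equations give f(k) = (4*k - 1)/8.
Certificate R = B(k−1)f/C = (4*k - 1)/(8*k**2 + 26*k + 19) gives s_k = -2**k*(4*k - 1)*factorial(k + 2).
Check: Δs_k = -2**k*(8*k**2 + 26*k + 19)*factorial(k + 2). ✓
Telescope: S(n) = s_(n+1) − s_(0) = -2**(n + 1)*(4*n + 3)*factorial(n + 3) − (2) = -8*2**n*n*factorial(n + 3) - 6*2**n*factorial(n + 3) - 2.

S(n) = - 8 \cdot 2^{n} n \left(n + 3\right)! - 6 \cdot 2^{n} \left(n + 3\right)! - 2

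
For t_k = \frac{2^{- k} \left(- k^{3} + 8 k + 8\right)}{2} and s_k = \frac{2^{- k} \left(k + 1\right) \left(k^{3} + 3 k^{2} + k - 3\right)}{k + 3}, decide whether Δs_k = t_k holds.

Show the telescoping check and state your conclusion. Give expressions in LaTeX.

s_(k+1) = (k + 2)*(k + (k + 1)**3 + 3*(k + 1)**2 - 2)/(2*2**k*(k + 4))
s_(k+1) − s_k = (-k**5 - 5*k**4 + 6*k**3 + 60*k**2 + 92*k + 36)/(2*2**k*(k**2 + 7*k + 12))
(s_(k+1) − s_k) − t_k = (k**4 + 5*k**3 - 2*k**2 - 30*k - 30)/(2**k*(k**2 + 7*k + 12))

Invalid: residual \frac{2^{- k} \left(k^{4} + 5 k^{3} - 2 k^{2} - 30 k - 30\right)}{k^{2} + 7 k + 12} ≠ 0.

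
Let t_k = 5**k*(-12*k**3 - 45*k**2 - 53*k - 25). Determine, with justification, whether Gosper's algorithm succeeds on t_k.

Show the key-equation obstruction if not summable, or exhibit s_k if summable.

Yes. s_k = 5**k*k*(-3*k**2 - 2).

r(k) = 5*(12*k**3 + 81*k**2 + 179*k + 135)/(12*k**3 + 45*k**2 + 53*k + 25) after simplifying.
Gosper form: A/B · C(k+1)/C(k) with A=5, B=1, C=k**3 + 15*k**2/4 + 53*k/12 + 25/12.
f must satisfy (5)·f(k+1) − (1)·f(k) = k**3 + 15*k**2/4 + 53*k/12 + 25/12.
d = 3 from the (0,0,3) case.
Match coefficients ⇒ f(k) = k*(3*k**2 + 2)/12.
R(k) = B(k−1)·f(k)/C(k) = k*(3*k**2 + 2)/(12*k**3 + 45*k**2 + 53*k + 25); s_k = R·t_k = 5**k*k*(-3*k**2 - 2).
s_(k+1) − s_k = 5**k*(-12*k**3 - 45*k**2 - 53*k - 25) = t_k.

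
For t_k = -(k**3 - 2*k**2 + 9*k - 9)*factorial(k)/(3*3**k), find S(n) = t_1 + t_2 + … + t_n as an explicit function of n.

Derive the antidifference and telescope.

Compute t_(k+1)/t_k: get (k + 1)*(9*k + (k + 1)**3 - 2*(k + 1)**2)/(3*(k**3 - 2*k**2 + 9*k - 9)).
Factor: A=k/3 + 1/3; B=1; C=k**3 - 2*k**2 + 9*k - 9.
Key eq: (k/3 + 1/3)·f(k+1) = (1)·f(k) + (k**3 - 2*k**2 + 9*k - 9).
Degrees (1,0,3) ⇒ d ≤ 2.
Solving with deg f ≤ 2: f(k) = 3*(k**2 - 2*k + 4).
R(k) = B(k−1)·f(k)/C(k) = 3*(k**2 - 2*k + 4)/(k**3 - 2*k**2 + 9*k - 9); s_k = R·t_k = -(k**2 - 2*k + 4)*factorial(k)/3**k.
s_(k+1) − s_k = -(k**3 - 2*k**2 + 9*k - 9)*factorial(k)/(3*3**k) = t_k.
s_(n+1) = -3**(-n - 1)*(n**2 + 3)*factorial(n + 1) and s_(1) = -1, so S(n) = 3**(-n - 1)*(3**(n + 1) - n**3*factorial(n) - n**2*factorial(n) - 3*n*factorial(n) - 3*factorial(n)).

S(n) = 3**(-n - 1)*(3**(n + 1) - n**3*factorial(n) - n**2*factorial(n) - 3*n*factorial(n) - 3*factorial(n))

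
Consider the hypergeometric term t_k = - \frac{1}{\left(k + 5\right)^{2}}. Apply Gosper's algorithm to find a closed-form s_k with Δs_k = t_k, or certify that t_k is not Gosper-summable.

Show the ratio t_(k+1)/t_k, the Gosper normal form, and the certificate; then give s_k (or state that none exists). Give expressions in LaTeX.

Compute t_(k+1)/t_k: get (k + 5)**2/(k + 6)**2.
Factor: A=k**2 + 10*k + 25; B=k**2 + 12*k + 36; C=1.
Key eq: (k**2 + 10*k + 25)·f(k+1) = (k**2 + 10*k + 25)·f(k) + (1).
Bound: deg f ≤ 0.
Write f(k) = c0. Then LHS − RHS = -1, requiring -1 = 0: contradictory. No certificate.

no hypergeometric antidifference exists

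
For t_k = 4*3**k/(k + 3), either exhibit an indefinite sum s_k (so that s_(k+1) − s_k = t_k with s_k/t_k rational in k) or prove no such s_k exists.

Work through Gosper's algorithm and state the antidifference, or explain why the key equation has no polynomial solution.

r(k) = 3*(k + 3)/(k + 4) after simplifying.
A = 3*k + 9, B = k + 4, C = 1.
Need (3*k + 9)·f(k+1) − (k + 3)·f(k) = 1.
Degrees (1,1,0) ⇒ d ≤ -1.
deg f ≤ -1 is impossible — no certificate.

none (Gosper's algorithm certifies no s_k)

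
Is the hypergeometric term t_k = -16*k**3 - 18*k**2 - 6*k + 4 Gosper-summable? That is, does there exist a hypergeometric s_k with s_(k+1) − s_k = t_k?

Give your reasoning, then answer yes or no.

Yes. s_k = 2*k*(-2*k**3 + k**2 + k + 2).

Ratio r(k) = (8*k**3 + 33*k**2 + 45*k + 18)/(8*k**3 + 9*k**2 + 3*k - 2).
So A=1 and B=1, with C=k**3 + 9*k**2/8 + 3*k/8 - 1/4.
Set up (1)·f(k+1) − (1)·f(k) − (k**3 + 9*k**2/8 + 3*k/8 - 1/4) = 0.
deg f ≤ 4 (via 0,0,3).
Coefficient equations give f(k) = k*(2*k**3 - k**2 - k - 2)/8.
Certificate R = B(k−1)f/C = k*(2*k**3 - k**2 - k - 2)/(8*k**3 + 9*k**2 + 3*k - 2) gives s_k = 2*k*(-2*k**3 + k**2 + k + 2).
s_(k+1) − s_k = -16*k**3 - 18*k**2 - 6*k + 4 = t_k.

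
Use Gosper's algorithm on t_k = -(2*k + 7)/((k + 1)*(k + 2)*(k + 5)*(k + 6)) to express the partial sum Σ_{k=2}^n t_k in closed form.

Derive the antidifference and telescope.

S(n) = (-n**2 - 8*n + 9)/(21*(n**2 + 8*n + 12))

Compute t_(k+1)/t_k: get (k + 1)*(k + 5)*(2*k + 9)/((k + 3)*(k + 7)*(2*k + 7)).
Factor: A=k + 1; B=k + 7; C=k**3 + 21*k**2/2 + 73*k/2 + 42.
Need (k + 1)·f(k+1) − (k + 6)·f(k) = k**3 + 21*k**2/2 + 73*k/2 + 42.
Degrees (1,1,3) ⇒ d ≤ 5.
Solve for f: f(k) = k*(k + 2)*(k + 3)*(k + 4)*(k + 6)/10 (degree 5 ≤ 5).
So s_k = (B(k−1)f/C)·t_k = (k*(k + 2)*(k + 6)**2/(5*(2*k + 7)))·t_k = k*(-k - 6)/(5*(k**2 + 6*k + 5)).
Check: Δs_k = (-2*k - 7)/(k**4 + 14*k**3 + 65*k**2 + 112*k + 60). ✓
s_(n+1) = (-n**2 - 8*n - 7)/(5*(n**2 + 8*n + 12)) and s_(2) = -16/105, so S(n) = (-n**2 - 8*n + 9)/(21*(n**2 + 8*n + 12)).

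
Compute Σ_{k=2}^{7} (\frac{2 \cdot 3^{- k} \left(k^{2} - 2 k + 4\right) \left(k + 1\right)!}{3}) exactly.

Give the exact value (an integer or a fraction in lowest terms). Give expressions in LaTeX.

Ratio r(k) = (k + 2)*(-2*k + (k + 1)**2 + 2)/(3*(k**2 - 2*k + 4)).
Gosper form: A/B · C(k+1)/C(k) with A=k/3 + 2/3, B=1, C=k**2 - 2*k + 4.
Solve (k/3 + 2/3)·f(k+1) − (1)·f(k) = k**2 - 2*k + 4.
Degrees (1,0,2) ⇒ d ≤ 1.
Match coefficients ⇒ f(k) = 3*(k - 2).
So s_k = (B(k−1)f/C)·t_k = (3*(k - 2)/(k**2 - 2*k + 4))·t_k = 2*(k - 2)*factorial(k + 1)/3**k.
Δs = 2*(k**2 - 2*k + 4)*factorial(k + 1)/(3*3**k), as required.
Σ_(k=2)^(7) t_k = s_(8) − s_(2) = 17920/27 − (0) = 17920/27.

Σ = 17920/27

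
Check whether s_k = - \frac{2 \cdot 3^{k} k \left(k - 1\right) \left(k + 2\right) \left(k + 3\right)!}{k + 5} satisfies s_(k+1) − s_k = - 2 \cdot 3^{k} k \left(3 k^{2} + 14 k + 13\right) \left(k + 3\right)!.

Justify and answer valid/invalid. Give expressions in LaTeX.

Invalid: residual \frac{6 \cdot 3^{k} k \left(k + 3\right) \left(3 k^{2} + 20 k + 22\right) \left(k + 3\right)!}{\left(k + 5\right) \left(k + 6\right)} ≠ 0.

s_(k+1) = -6*3**k*k*(k + 1)*(k + 3)*factorial(k + 4)/(k + 6)
s_(k+1) − s_k = -2*3**k*k*(3*k**4 + 38*k**3 + 170*k**2 + 317*k + 192)*factorial(k + 3)/((k + 5)*(k + 6))
(s_(k+1) − s_k) − t_k = 6*3**k*k*(k + 3)*(3*k**2 + 20*k + 22)*factorial(k + 3)/((k + 5)*(k + 6))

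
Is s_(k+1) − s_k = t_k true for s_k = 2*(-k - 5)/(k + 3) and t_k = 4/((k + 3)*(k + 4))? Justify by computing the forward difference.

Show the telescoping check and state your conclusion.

s_(k+1) = 2*(-k - 6)/(k + 4)
s_(k+1) − s_k = 4/(k**2 + 7*k + 12)
(s_(k+1) − s_k) − t_k = 0

Valid — Δs_k = t_k.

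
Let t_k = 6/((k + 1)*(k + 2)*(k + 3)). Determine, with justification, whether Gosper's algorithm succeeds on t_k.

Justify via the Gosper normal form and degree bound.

The ratio is (k + 1)/(k + 4).
Factor: A=k + 1; B=k + 4; C=1.
Solve (k + 1)·f(k+1) − (k + 3)·f(k) = 1.
From deg A=1, deg B=1, deg C=0: d=2.
Coefficient equations give f(k) = k*(k + 3)/4.
Get s_k = R·t_k = 3*k*(k + 3)/(2*(k + 1)*(k + 2)) with R(k) = B(k−1)f(k)/C(k) = k*(k + 3)**2/4.
Δs = 6/(k**3 + 6*k**2 + 11*k + 6), as required.

Yes. s_k = 3*k*(k + 3)/(2*(k + 1)*(k + 2)).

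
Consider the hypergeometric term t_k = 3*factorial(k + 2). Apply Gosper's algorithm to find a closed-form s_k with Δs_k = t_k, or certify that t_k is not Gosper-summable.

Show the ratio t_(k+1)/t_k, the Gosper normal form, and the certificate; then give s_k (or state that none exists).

Ratio r(k) = k + 3.
Normal form (A,B,C) = (k + 3, 1, 1).
f must satisfy (k + 3)·f(k+1) − (1)·f(k) = 1.
From deg A=1, deg B=0, deg C=0: d=-1.
Negative degree bound (-1): no f exists, t_k not Gosper-summable.

none (Gosper's algorithm certifies no s_k)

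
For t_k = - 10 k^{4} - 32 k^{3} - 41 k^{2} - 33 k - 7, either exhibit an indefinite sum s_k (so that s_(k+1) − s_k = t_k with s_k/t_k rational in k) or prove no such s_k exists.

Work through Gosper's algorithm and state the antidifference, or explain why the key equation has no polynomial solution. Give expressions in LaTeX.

Compute t_(k+1)/t_k: get (10*k**4 + 72*k**3 + 197*k**2 + 251*k + 123)/(10*k**4 + 32*k**3 + 41*k**2 + 33*k + 7).
Take A(k)=1, B(k)=1, C(k)=k**4 + 16*k**3/5 + 41*k**2/10 + 33*k/10 + 7/10.
Key eq: (1)·f(k+1) = (1)·f(k) + (k**4 + 16*k**3/5 + 41*k**2/10 + 33*k/10 + 7/10).
Bound: deg f ≤ 5.
A polynomial solution: f(k) = k*(2*k**4 + 3*k**3 + k**2 + 4*k - 3)/10.
Certificate R = B(k−1)f/C = k*(2*k**4 + 3*k**3 + k**2 + 4*k - 3)/(10*k**4 + 32*k**3 + 41*k**2 + 33*k + 7) gives s_k = k*(-2*k**4 - 3*k**3 - k**2 - 4*k + 3).
Verify: -10*k**4 - 32*k**3 - 41*k**2 - 33*k - 7 matches t_k.

s_k = k \left(- 2 k^{4} - 3 k^{3} - k^{2} - 4 k + 3\right)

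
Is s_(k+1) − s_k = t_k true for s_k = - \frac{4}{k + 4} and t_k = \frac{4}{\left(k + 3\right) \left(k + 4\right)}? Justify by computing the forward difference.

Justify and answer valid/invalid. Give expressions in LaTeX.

Invalid: residual - \frac{8}{k^{3} + 12 k^{2} + 47 k + 60} ≠ 0.

s_(k+1) = -4/(k + 5)
s_(k+1) − s_k = 4/((k + 4)*(k + 5))
(s_(k+1) − s_k) − t_k = -8/(k**3 + 12*k**2 + 47*k + 60)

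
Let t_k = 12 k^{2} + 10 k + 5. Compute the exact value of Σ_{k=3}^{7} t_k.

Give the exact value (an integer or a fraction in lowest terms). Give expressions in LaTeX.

Step 1: r(k) = (12*k**2 + 34*k + 27)/(12*k**2 + 10*k + 5).
Take A(k)=1, B(k)=1, C(k)=k**2 + 5*k/6 + 5/12.
f must satisfy (1)·f(k+1) − (1)·f(k) = k**2 + 5*k/6 + 5/12.
Degrees (0,0,2) ⇒ d ≤ 3.
Solving with deg f ≤ 3: f(k) = k*(4*k**2 - k + 2)/12.
Get s_k = R·t_k = k*(4*k**2 - k + 2) with R(k) = B(k−1)f(k)/C(k) = k*(4*k**2 - k + 2)/(12*k**2 + 10*k + 5).
s_(k+1) − s_k = 12*k**2 + 10*k + 5 = t_k.
Evaluate s at k=8 and k=3: 2000 and 105; difference 1895.

Σ = 1895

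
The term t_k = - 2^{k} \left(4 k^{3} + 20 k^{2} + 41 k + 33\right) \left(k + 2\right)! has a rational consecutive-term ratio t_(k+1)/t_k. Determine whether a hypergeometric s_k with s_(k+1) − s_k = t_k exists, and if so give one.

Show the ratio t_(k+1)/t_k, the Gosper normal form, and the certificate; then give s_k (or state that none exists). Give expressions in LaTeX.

s_k = - 2^{k} \left(2 k^{2} + k + 3\right) \left(k + 2\right)!

Step 1: r(k) = 2*(4*k**4 + 44*k**3 + 189*k**2 + 377*k + 294)/(4*k**3 + 20*k**2 + 41*k + 33).
Factor: A=2*k + 6; B=1; C=k**3 + 5*k**2 + 41*k/4 + 33/4.
Key eq: (2*k + 6)·f(k+1) = (1)·f(k) + (k**3 + 5*k**2 + 41*k/4 + 33/4).
Degrees (1,0,3) ⇒ d ≤ 2.
Solving with deg f ≤ 2: f(k) = (2*k**2 + k + 3)/4.
R(k) = B(k−1)·f(k)/C(k) = (2*k**2 + k + 3)/(4*k**3 + 20*k**2 + 41*k + 33); s_k = R·t_k = -2**k*(2*k**2 + k + 3)*factorial(k + 2).
s_(k+1) − s_k = -2**k*(4*k**3 + 20*k**2 + 41*k + 33)*factorial(k + 2) = t_k.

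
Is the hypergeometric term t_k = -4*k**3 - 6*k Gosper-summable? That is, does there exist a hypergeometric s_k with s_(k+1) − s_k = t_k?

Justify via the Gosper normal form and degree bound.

Yes. s_k = k*(-k**3 + 2*k**2 - 4*k + 3).

r(k) = (3*k + 2*(k + 1)**3 + 3)/(k*(2*k**2 + 3)) after simplifying.
Gosper form: A/B · C(k+1)/C(k) with A=1, B=1, C=k**3 + 3*k/2.
Set up (1)·f(k+1) − (1)·f(k) − (k**3 + 3*k/2) = 0.
d = 4 from the (0,0,3) case.
Coefficient equations give f(k) = k*(k - 1)*(k**2 - k + 3)/4.
Then R = B(k−1)f/C = (k - 1)*(k**2 - k + 3)/(2*(2*k**2 + 3)), so s_k = R(k)·t_k = k*(-k**3 + 2*k**2 - 4*k + 3).
Δs = -4*k**3 - 6*k, as required.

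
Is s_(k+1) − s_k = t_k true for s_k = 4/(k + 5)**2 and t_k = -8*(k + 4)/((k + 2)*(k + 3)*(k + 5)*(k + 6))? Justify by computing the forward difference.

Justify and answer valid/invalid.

s_(k+1) = 4/(k + 6)**2
s_(k+1) − s_k = 4/(k + 6)**2 - 4/(k + 5)**2
(s_(k+1) − s_k) − t_k = 12*(3*k**2 + 27*k + 58)/(k**6 + 27*k**5 + 297*k**4 + 1697*k**3 + 5286*k**2 + 8460*k + 5400)

Invalid: residual 12*(3*k**2 + 27*k + 58)/(k**6 + 27*k**5 + 297*k**4 + 1697*k**3 + 5286*k**2 + 8460*k + 5400) ≠ 0.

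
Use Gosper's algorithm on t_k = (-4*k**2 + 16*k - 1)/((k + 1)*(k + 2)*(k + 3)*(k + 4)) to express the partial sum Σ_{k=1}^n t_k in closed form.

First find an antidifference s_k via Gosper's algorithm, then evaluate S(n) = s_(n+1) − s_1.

r(k) = -(k + 1)*(16*k - 4*(k + 1)**2 + 15)/((k + 5)*(4*k**2 - 16*k + 1)) after simplifying.
So A=k + 1 and B=k + 5, with C=k**2 - 4*k + 1/4.
f must satisfy (k + 1)·f(k+1) − (k + 4)·f(k) = k**2 - 4*k + 1/4.
d = 3 from the (1,1,2) case.
Solving with deg f ≤ 3: f(k) = k*(k**2 - 18*k + 23)/24.
Certificate R = B(k−1)f/C = k*(k + 4)*(k**2 - 18*k + 23)/(6*(4*k**2 - 16*k + 1)) gives s_k = k*(-k**2 + 18*k - 23)/(6*(k + 1)*(k + 2)*(k + 3)).
Check: Δs_k = (-4*k**2 + 16*k - 1)/(k**4 + 10*k**3 + 35*k**2 + 50*k + 24). ✓
Σ_(k=1)^n t_k = s_(n+1) − s_(1) = ((-n**3 + 15*n**2 + 10*n - 6)/(6*(n**3 + 9*n**2 + 26*n + 24))) − (-1/24), i.e. n*(-n**2 + 23*n + 22)/(8*(n**3 + 9*n**2 + 26*n + 24)).

S(n) = n*(-n**2 + 23*n + 22)/(8*(n**3 + 9*n**2 + 26*n + 24))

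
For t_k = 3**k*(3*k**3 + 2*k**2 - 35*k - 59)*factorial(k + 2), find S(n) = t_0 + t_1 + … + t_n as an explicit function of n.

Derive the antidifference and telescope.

Ratio r(k) = 3*(3*k**4 + 20*k**3 + 11*k**2 - 155*k - 267)/(3*k**3 + 2*k**2 - 35*k - 59).
Gosper form: A/B · C(k+1)/C(k) with A=3*k + 9, B=1, C=k**3 + 2*k**2/3 - 35*k/3 - 59/3.
Set up (3*k + 9)·f(k+1) − (1)·f(k) − (k**3 + 2*k**2/3 - 35*k/3 - 59/3) = 0.
Bound: deg f ≤ 2.
Solve for f: f(k) = (k**2 - 4*k - 4)/3 (degree 2 ≤ 2).
Then R = B(k−1)f/C = (k**2 - 4*k - 4)/(3*k**3 + 2*k**2 - 35*k - 59), so s_k = R(k)·t_k = 3**k*(k**2 - 4*k - 4)*factorial(k + 2).
Verify: 3**k*(3*k**3 + 2*k**2 - 35*k - 59)*factorial(k + 2) matches t_k.
s_(n+1) = 3**(n + 1)*(n**2 - 2*n - 7)*factorial(n + 3) and s_(0) = -8, so S(n) = 3*3**n*n**2*factorial(n + 3) - 6*3**n*n*factorial(n + 3) - 21*3**n*factorial(n + 3) + 8.

S(n) = 3*3**n*n**2*factorial(n + 3) - 6*3**n*n*factorial(n + 3) - 21*3**n*factorial(n + 3) + 8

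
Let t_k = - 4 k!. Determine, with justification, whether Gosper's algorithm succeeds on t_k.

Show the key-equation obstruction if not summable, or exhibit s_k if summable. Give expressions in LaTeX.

No. Not Gosper-summable.

Ratio r(k) = k + 1.
Normal form (A,B,C) = (k + 1, 1, 1).
Need (k + 1)·f(k+1) − (1)·f(k) = 1.
deg f ≤ -1 (via 1,0,0).
deg f ≤ -1 is impossible — no certificate.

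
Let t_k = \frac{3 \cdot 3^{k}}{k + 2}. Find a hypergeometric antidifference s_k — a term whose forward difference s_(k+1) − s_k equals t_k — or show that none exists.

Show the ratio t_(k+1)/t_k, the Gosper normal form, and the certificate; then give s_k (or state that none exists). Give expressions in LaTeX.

r(k) = 3*(k + 2)/(k + 3) after simplifying.
Gosper form: A/B · C(k+1)/C(k) with A=3*k + 6, B=k + 3, C=1.
Solve (3*k + 6)·f(k+1) − (k + 2)·f(k) = 1.
deg f ≤ -1 (via 1,1,0).
Bound -1 < 0, so the key equation has no polynomial solution.

no hypergeometric antidifference exists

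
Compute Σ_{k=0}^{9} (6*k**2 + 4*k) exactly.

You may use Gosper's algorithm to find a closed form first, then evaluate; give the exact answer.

t_(k+1)/t_k = (3*k**2 + 8*k + 5)/(k*(3*k + 2)).
So A=1 and B=1, with C=k**2 + 2*k/3.
f must satisfy (1)·f(k+1) − (1)·f(k) = k**2 + 2*k/3.
Bound: deg f ≤ 3.
Coefficient equations give f(k) = k*(k - 1)*(2*k + 1)/6.
Get s_k = R·t_k = k*(2*k**2 - k - 1) with R(k) = B(k−1)f(k)/C(k) = (k - 1)*(2*k + 1)/(2*(3*k + 2)).
Δs = 2*k*(3*k + 2), as required.
Σ_(k=0)^(9) t_k = s_(10) − s_(0) = 1890 − (0) = 1890.

Σ = 1890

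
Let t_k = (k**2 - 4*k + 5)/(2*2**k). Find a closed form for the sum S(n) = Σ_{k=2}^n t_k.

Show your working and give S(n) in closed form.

r(k) = (k**2/2 - k + 1)/(k**2 - 4*k + 5) after simplifying.
So A=1/2 and B=1, with C=k**2 - 4*k + 5.
Set up (1/2)·f(k+1) − (1)·f(k) − (k**2 - 4*k + 5) = 0.
Degrees (0,0,2) ⇒ d ≤ 2.
A polynomial solution: f(k) = -2*(k**2 - 2*k + 4).
R(k) = B(k−1)·f(k)/C(k) = -2*(k**2 - 2*k + 4)/(k**2 - 4*k + 5); s_k = R·t_k = (-k**2 + 2*k - 4)/2**k.
s_(k+1) − s_k = (k**2 - 4*k + 5)/(2*2**k) = t_k.
Σ_(k=2)^n t_k = s_(n+1) − s_(2) = (2**(-n - 1)*(-n**2 - 3)) − (-1), i.e. 2**(-n - 1)*(2**(n + 1) - n**2 - 3).

S(n) = 2**(-n - 1)*(2**(n + 1) - n**2 - 3)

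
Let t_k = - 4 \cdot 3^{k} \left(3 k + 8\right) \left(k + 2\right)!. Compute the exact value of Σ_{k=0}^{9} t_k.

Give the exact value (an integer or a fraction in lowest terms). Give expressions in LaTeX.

Σ = -113138261913592

Ratio r(k) = 3*(k + 3)*(3*k + 11)/(3*k + 8).
Normal form (A,B,C) = (3*k + 9, 1, k + 8/3).
Key eq: (3*k + 9)·f(k+1) = (1)·f(k) + (k + 8/3).
Bound: deg f ≤ 0.
Match coefficients ⇒ f(k) = 1/3.
Then R = B(k−1)f/C = 1/(3*k + 8), so s_k = R(k)·t_k = -4*3**k*factorial(k + 2).
Check: Δs_k = -4*3**k*(3*k + 8)*factorial(k + 2). ✓
Evaluate s at k=10 and k=0: -113138261913600 and -8; difference -113138261913592.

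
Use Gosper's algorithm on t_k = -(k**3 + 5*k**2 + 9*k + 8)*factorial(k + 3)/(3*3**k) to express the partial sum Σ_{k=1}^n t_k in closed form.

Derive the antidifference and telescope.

S(n) = (-24*3**n - n**6*factorial(n) - 14*n**5*factorial(n) - 74*n**4*factorial(n) - 180*n**3*factorial(n) - 189*n**2*factorial(n) - 46*n*factorial(n) + 24*factorial(n))/(3*3**n)

Ratio r(k) = (k**4 + 12*k**3 + 54*k**2 + 111*k + 92)/(3*(k**3 + 5*k**2 + 9*k + 8)).
So A=k/3 + 4/3 and B=1, with C=k**3 + 5*k**2 + 9*k + 8.
Key eq: (k/3 + 4/3)·f(k+1) = (1)·f(k) + (k**3 + 5*k**2 + 9*k + 8).
d = 2 from the (1,0,3) case.
Coefficient equations give f(k) = 3*(k**2 + 2*k - 4).
R(k) = B(k−1)·f(k)/C(k) = 3*(k**2 + 2*k - 4)/(k**3 + 5*k**2 + 9*k + 8); s_k = R·t_k = -(k**2 + 2*k - 4)*factorial(k + 3)/3**k.
Check: Δs_k = -(k**3 + 5*k**2 + 9*k + 8)*factorial(k + 3)/(3*3**k). ✓
Telescope: S(n) = s_(n+1) − s_(1) = -3**(-n - 1)*(n**2 + 4*n - 1)*factorial(n + 4) − (8) = (-24*3**n - n**6*factorial(n) - 14*n**5*factorial(n) - 74*n**4*factorial(n) - 180*n**3*factorial(n) - 189*n**2*factorial(n) - 46*n*factorial(n) + 24*factorial(n))/(3*3**n).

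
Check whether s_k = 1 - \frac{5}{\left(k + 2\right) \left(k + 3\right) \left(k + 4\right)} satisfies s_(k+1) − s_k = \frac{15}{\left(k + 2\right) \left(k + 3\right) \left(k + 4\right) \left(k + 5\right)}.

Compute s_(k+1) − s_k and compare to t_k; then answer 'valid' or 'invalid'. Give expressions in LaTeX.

valid (s_(k+1) − s_k reduces to t_k)

s_(k+1) = 1 - 5/((k + 3)*(k + 4)*(k + 5))
s_(k+1) − s_k = 15/((k + 2)*(k + 3)*(k + 4)*(k + 5))
(s_(k+1) − s_k) − t_k = 0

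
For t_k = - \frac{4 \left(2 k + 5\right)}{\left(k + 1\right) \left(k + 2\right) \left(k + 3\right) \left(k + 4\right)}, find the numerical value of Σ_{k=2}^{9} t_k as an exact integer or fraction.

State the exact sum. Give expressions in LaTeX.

Σ = -512/2145

r(k) = (k + 1)*(2*k + 7)/((k + 5)*(2*k + 5)) after simplifying.
So A=k + 1 and B=k + 5, with C=k + 5/2.
f must satisfy (k + 1)·f(k+1) − (k + 4)·f(k) = k + 5/2.
Degrees (1,1,1) ⇒ d ≤ 3.
Match coefficients ⇒ f(k) = k*(k + 2)*(k + 4)/6.
Then R = B(k−1)f/C = k*(k + 2)*(k + 4)**2/(3*(2*k + 5)), so s_k = R(k)·t_k = 4*k*(-k - 4)/(3*(k**2 + 4*k + 3)).
Check: Δs_k = 4*(-2*k - 5)/(k**4 + 10*k**3 + 35*k**2 + 50*k + 24). ✓
Evaluate s at k=10 and k=2: -560/429 and -16/15; difference -512/2145.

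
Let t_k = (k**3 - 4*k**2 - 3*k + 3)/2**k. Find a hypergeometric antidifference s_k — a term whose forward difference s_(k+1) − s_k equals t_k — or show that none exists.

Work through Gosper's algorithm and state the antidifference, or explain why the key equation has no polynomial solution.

Ratio r(k) = (k**3 - k**2 - 8*k - 3)/(2*(k**3 - 4*k**2 - 3*k + 3)).
Take A(k)=1/2, B(k)=1, C(k)=k**3 - 4*k**2 - 3*k + 3.
Set up (1/2)·f(k+1) − (1)·f(k) − (k**3 - 4*k**2 - 3*k + 3) = 0.
Degrees (0,0,3) ⇒ d ≤ 3.
A polynomial solution: f(k) = -2*(k**3 - k**2 - 2*k + 1).
Then R = B(k−1)f/C = -2*(k**3 - k**2 - 2*k + 1)/(k**3 - 4*k**2 - 3*k + 3), so s_k = R(k)·t_k = 2**(1 - k)*(-k**3 + k**2 + 2*k - 1).
Δs = (k**3 - 4*k**2 - 3*k + 3)/2**k, as required.

s_k = 2**(1 - k)*(-k**3 + k**2 + 2*k - 1)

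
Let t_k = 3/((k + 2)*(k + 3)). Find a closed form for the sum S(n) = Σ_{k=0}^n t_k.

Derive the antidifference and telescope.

S(n) = 3*(n + 1)/(2*(n + 3))

t_(k+1)/t_k = (k + 2)/(k + 4).
Normal form (A,B,C) = (k + 2, k + 4, 1).
Solve (k + 2)·f(k+1) − (k + 3)·f(k) = 1.
Bound: deg f ≤ 1.
Solve for f: f(k) = k/2 (degree 1 ≤ 1).
So s_k = (B(k−1)f/C)·t_k = (k*(k + 3)/2)·t_k = 3*k/(2*(k + 2)).
Δs = 3/(k**2 + 5*k + 6), as required.
Telescope: S(n) = s_(n+1) − s_(0) = 3*(n + 1)/(2*(n + 3)) − (0) = 3*(n + 1)/(2*(n + 3)).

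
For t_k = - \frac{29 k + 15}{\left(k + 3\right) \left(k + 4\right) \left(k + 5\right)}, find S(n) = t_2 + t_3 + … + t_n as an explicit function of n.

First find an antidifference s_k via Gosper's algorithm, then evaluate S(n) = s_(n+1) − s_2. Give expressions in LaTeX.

Ratio r(k) = (k + 3)*(29*k + 44)/((k + 6)*(29*k + 15)).
Gosper form: A/B · C(k+1)/C(k) with A=k + 3, B=k + 6, C=k + 15/29.
Key eq: (k + 3)·f(k+1) = (k + 5)·f(k) + (k + 15/29).
Degrees (1,1,1) ⇒ d ≤ 2.
Solve for f: f(k) = k*(17*k + 3)/116 (degree 2 ≤ 2).
Certificate R = B(k−1)f/C = k*(k + 5)*(17*k + 3)/(4*(29*k + 15)) gives s_k = k*(-17*k - 3)/(4*(k + 3)*(k + 4)).
Check: Δs_k = (-29*k - 15)/(k**3 + 12*k**2 + 47*k + 60). ✓
Telescope: S(n) = s_(n+1) − s_(2) = (-17*n**2 - 37*n - 20)/(4*(n**2 + 9*n + 20)) − (-37/60) = (-109*n**2 - 111*n + 220)/(30*(n**2 + 9*n + 20)).

S(n) = \frac{- 109 n^{2} - 111 n + 220}{30 \left(n^{2} + 9 n + 20\right)}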